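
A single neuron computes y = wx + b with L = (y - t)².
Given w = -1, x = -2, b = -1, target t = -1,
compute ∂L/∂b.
∂L/∂b = 4

y = wx + b = (-1)(-2) + -1 = 1
∂L/∂y = 2(y - t) = 2(1 - -1) = 4
∂y/∂b = 1
∂L/∂b = ∂L/∂y · ∂y/∂b = 4 × 1 = 4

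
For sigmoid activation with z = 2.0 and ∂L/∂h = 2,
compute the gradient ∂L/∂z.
∂L/∂z = 0.21

σ(2.0) = 0.8808
σ'(2.0) = σ(2.0)(1 - σ(2.0)) = 0.8808 × 0.1192 = 0.105
∂L/∂z = ∂L/∂h · σ'(z) = 2 × 0.105 = 0.21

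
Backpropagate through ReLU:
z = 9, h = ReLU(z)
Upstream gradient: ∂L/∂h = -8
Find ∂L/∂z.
∂L/∂z = -8

h = ReLU(9) = 9
Since z > 0: ∂h/∂z = 1
∂L/∂z = ∂L/∂h · ∂h/∂z = -8 × 1 = -8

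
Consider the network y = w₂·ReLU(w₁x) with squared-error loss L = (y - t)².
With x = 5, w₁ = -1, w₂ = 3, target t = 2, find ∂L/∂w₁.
∂L/∂w₁ = 0

Forward pass:
z = w₁x = -1×5 = -5
h = ReLU(-5) = 0
y = w₂h = 3×0 = 0

Backward pass:
∂L/∂y = 2(y - t) = 2(0 - 2) = -4
∂y/∂h = w₂ = 3
∂h/∂z = 0 (ReLU derivative)
∂z/∂w₁ = x = 5

∂L/∂w₁ = -4 × 3 × 0 × 5 = 0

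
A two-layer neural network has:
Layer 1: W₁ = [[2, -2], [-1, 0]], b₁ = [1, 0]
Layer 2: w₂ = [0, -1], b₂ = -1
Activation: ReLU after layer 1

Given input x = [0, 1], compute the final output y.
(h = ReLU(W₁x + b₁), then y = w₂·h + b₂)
y = -1

Layer 1 pre-activation: z₁ = [-1, 0]
After ReLU: h = [0, 0]
Layer 2 output: y = 0×0 + -1×0 + -1 = -1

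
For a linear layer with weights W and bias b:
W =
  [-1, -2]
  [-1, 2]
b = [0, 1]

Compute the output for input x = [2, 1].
y = [-4, 1]

Wx = [-1×2 + -2×1, -1×2 + 2×1]
   = [-4, 0]
y = Wx + b = [-4 + 0, 0 + 1] = [-4, 1]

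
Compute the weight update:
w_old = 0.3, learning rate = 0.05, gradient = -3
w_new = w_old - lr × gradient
w_new = 0.45

w_new = w - η·∂L/∂w = 0.3 - 0.05×(-3) = 0.3 - (-0.15) = 0.45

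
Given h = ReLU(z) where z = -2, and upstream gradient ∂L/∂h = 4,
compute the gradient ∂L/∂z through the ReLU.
∂L/∂z = 0

h = ReLU(-2) = 0
Since z < 0: ∂h/∂z = 0
∂L/∂z = ∂L/∂h · ∂h/∂z = 4 × 0 = 0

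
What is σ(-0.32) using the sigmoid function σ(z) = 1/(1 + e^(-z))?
0.4207

sigmoid(-0.32) = 1/(1 + e^(0.32)) = 1/(1 + 1.377) = 0.4207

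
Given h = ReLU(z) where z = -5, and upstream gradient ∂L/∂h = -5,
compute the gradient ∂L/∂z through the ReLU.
∂L/∂z = 0

h = ReLU(-5) = 0
Since z < 0: ∂h/∂z = 0
∂L/∂z = ∂L/∂h · ∂h/∂z = -5 × 0 = 0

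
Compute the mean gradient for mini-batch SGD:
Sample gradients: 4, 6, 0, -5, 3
Average gradient = 1.6

Average = (1/5)(4 + 6 + 0 + -5 + 3) = 8/5 = 1.6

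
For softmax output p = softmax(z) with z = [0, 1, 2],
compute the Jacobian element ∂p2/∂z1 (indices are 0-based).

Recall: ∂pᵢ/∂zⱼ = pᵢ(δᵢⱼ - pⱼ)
∂p2/∂z1 = -0.1628

p = softmax(z) = [0.09003, 0.2447, 0.6652]
p2 = 0.6652, p1 = 0.2447

∂p2/∂z1 = -p2 × p1 = -0.6652 × 0.2447 = -0.1628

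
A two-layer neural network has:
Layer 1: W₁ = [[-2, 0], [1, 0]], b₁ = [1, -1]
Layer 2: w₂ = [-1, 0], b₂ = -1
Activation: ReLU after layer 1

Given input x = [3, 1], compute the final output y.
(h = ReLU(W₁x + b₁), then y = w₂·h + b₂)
y = -1

Layer 1 pre-activation: z₁ = [-5, 2]
After ReLU: h = [0, 2]
Layer 2 output: y = -1×0 + 0×2 + -1 = -1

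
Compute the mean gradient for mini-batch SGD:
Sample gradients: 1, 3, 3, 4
Average gradient = 2.75

Average = (1/4)(1 + 3 + 3 + 4) = 11/4 = 2.75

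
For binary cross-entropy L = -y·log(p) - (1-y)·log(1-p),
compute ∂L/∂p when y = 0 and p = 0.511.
∂L/∂p = 2.045

∂L/∂p = -y/p + (1-y)/(1-p) = 0 + 1/0.489 = 2.045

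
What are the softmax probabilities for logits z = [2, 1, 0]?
p = [0.6652, 0.2447, 0.09]

exp(z) = [7.389, 2.718, 1]
Sum = 11.11
p = [0.6652, 0.2447, 0.09]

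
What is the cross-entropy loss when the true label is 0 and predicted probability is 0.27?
L = 0.3147

L = -0·log(0.27) - 1·log(0.73) = -log(0.73) = 0.3147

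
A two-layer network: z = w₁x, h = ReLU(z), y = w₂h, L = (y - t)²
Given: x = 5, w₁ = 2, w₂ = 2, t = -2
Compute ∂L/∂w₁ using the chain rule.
∂L/∂w₁ = 440

Forward pass:
z = w₁x = 2×5 = 10
h = ReLU(10) = 10
y = w₂h = 2×10 = 20

Backward pass:
∂L/∂y = 2(y - t) = 2(20 - -2) = 44
∂y/∂h = w₂ = 2
∂h/∂z = 1 (ReLU derivative)
∂z/∂w₁ = x = 5

∂L/∂w₁ = 44 × 2 × 1 × 5 = 440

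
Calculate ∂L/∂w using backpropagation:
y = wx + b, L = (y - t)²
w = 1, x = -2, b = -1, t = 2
∂L/∂w = 20

y = wx + b = (1)(-2) + -1 = -3
∂L/∂y = 2(y - t) = 2(-3 - 2) = -10
∂y/∂w = x = -2
∂L/∂w = ∂L/∂y · ∂y/∂w = -10 × -2 = 20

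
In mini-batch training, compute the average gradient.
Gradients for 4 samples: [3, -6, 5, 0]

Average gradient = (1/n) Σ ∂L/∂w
Average gradient = 0.5

Average = (1/4)(3 + -6 + 5 + 0) = 2/4 = 0.5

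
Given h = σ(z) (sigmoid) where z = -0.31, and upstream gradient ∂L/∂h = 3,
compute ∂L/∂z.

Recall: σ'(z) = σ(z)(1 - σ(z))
∂L/∂z = 0.7323

σ(-0.31) = 0.4231
σ'(-0.31) = σ(-0.31)(1 - σ(-0.31)) = 0.4231 × 0.5769 = 0.2441
∂L/∂z = ∂L/∂h · σ'(z) = 3 × 0.2441 = 0.7323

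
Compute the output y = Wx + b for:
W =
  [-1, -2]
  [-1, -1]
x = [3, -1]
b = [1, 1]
y = [0, -1]

Wx = [-1×3 + -2×-1, -1×3 + -1×-1]
   = [-1, -2]
y = Wx + b = [-1 + 1, -2 + 1] = [0, -1]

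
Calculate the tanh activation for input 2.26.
0.9785

tanh(2.26) = (e^(2.26) - e^(-2.26))/(e^(2.26) + e^(-2.26)) = 0.9785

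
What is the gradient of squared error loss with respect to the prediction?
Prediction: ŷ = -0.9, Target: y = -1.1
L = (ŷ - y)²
∂L/∂ŷ = 0.4

∂L/∂ŷ = 2(ŷ - y) = 2(-0.9 - -1.1) = 2(0.2) = 0.4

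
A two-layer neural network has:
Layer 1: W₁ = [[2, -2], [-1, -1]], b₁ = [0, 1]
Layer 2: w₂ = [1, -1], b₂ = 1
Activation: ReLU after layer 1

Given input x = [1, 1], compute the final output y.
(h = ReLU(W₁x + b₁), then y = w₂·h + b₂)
y = 1

Layer 1 pre-activation: z₁ = [0, -1]
After ReLU: h = [0, 0]
Layer 2 output: y = 1×0 + -1×0 + 1 = 1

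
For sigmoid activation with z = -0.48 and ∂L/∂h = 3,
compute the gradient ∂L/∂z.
∂L/∂z = 0.7084

σ(-0.48) = 0.3823
σ'(-0.48) = σ(-0.48)(1 - σ(-0.48)) = 0.3823 × 0.6177 = 0.2361
∂L/∂z = ∂L/∂h · σ'(z) = 3 × 0.2361 = 0.7084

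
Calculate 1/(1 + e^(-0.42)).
0.6035

sigmoid(0.42) = 1/(1 + e^(-0.42)) = 1/(1 + 0.657) = 0.6035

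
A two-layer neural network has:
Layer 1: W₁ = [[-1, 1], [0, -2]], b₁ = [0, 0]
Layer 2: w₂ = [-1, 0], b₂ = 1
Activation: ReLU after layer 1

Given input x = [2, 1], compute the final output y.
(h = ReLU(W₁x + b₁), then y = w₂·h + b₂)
y = 1

Layer 1 pre-activation: z₁ = [-1, -2]
After ReLU: h = [0, 0]
Layer 2 output: y = -1×0 + 0×0 + 1 = 1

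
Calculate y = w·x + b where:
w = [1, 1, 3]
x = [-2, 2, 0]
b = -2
y = -2

y = (1)(-2) + (1)(2) + (3)(0) + -2 = -2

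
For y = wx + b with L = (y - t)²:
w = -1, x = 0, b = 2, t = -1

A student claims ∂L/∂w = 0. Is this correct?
Correct

y = (-1)(0) + 2 = 2
∂L/∂y = 2(y - t) = 2(2 - -1) = 6
∂y/∂w = x = 0
∂L/∂w = 6 × 0 = 0

Claimed value: 0
Correct: The correct gradient is 0.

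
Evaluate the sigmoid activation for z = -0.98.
0.2729

sigmoid(-0.98) = 1/(1 + e^(0.98)) = 1/(1 + 2.664) = 0.2729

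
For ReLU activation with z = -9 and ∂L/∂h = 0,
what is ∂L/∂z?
∂L/∂z = 0

h = ReLU(-9) = 0
Since z < 0: ∂h/∂z = 0
∂L/∂z = ∂L/∂h · ∂h/∂z = 0 × 0 = 0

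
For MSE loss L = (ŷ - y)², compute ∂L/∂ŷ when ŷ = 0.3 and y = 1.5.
∂L/∂ŷ = -2.4

∂L/∂ŷ = 2(ŷ - y) = 2(0.3 - 1.5) = 2(-1.2) = -2.4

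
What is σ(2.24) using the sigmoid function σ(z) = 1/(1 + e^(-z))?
0.9038

sigmoid(2.24) = 1/(1 + e^(-2.24)) = 1/(1 + 0.1065) = 0.9038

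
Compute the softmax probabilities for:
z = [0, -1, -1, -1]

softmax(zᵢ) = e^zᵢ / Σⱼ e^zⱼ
p = [0.4754, 0.1749, 0.1749, 0.1749]

exp(z) = [1, 0.3679, 0.3679, 0.3679]
Sum = 2.104
p = [0.4754, 0.1749, 0.1749, 0.1749]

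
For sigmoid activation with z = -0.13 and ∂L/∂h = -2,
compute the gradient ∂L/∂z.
∂L/∂z = -0.4979

σ(-0.13) = 0.4675
σ'(-0.13) = σ(-0.13)(1 - σ(-0.13)) = 0.4675 × 0.5325 = 0.2489
∂L/∂z = ∂L/∂h · σ'(z) = -2 × 0.2489 = -0.4979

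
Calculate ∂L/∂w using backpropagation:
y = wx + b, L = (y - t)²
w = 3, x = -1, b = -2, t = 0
∂L/∂w = 10

y = wx + b = (3)(-1) + -2 = -5
∂L/∂y = 2(y - t) = 2(-5 - 0) = -10
∂y/∂w = x = -1
∂L/∂w = ∂L/∂y · ∂y/∂w = -10 × -1 = 10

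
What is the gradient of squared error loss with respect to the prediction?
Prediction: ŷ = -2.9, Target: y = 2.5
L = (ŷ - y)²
∂L/∂ŷ = -10.8

∂L/∂ŷ = 2(ŷ - y) = 2(-2.9 - 2.5) = 2(-5.4) = -10.8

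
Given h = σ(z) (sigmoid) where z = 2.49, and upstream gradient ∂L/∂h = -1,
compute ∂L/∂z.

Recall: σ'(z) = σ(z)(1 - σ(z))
∂L/∂z = -0.0707

σ(2.49) = 0.9234
σ'(2.49) = σ(2.49)(1 - σ(2.49)) = 0.9234 × 0.07656 = 0.0707
∂L/∂z = ∂L/∂h · σ'(z) = -1 × 0.0707 = -0.0707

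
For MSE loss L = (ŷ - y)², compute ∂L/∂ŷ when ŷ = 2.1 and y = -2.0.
∂L/∂ŷ = 8.2

∂L/∂ŷ = 2(ŷ - y) = 2(2.1 - -2.0) = 2(4.1) = 8.2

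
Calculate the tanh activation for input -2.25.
-0.978

tanh(-2.25) = (e^(-2.25) - e^(2.25))/(e^(-2.25) + e^(2.25)) = -0.978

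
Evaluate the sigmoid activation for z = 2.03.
0.8839

sigmoid(2.03) = 1/(1 + e^(-2.03)) = 1/(1 + 0.1313) = 0.8839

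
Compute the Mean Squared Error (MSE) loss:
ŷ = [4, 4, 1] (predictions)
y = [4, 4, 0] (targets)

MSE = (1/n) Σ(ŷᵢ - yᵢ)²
MSE = 0.3333

MSE = (1/3)((4-4)² + (4-4)² + (1-0)²) = (1/3)(0 + 0 + 1) = 0.3333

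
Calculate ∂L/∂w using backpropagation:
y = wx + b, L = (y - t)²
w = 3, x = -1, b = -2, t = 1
∂L/∂w = 12

y = wx + b = (3)(-1) + -2 = -5
∂L/∂y = 2(y - t) = 2(-5 - 1) = -12
∂y/∂w = x = -1
∂L/∂w = ∂L/∂y · ∂y/∂w = -12 × -1 = 12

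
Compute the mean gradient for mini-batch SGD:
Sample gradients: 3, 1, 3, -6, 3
Average gradient = 0.8

Average = (1/5)(3 + 1 + 3 + -6 + 3) = 4/5 = 0.8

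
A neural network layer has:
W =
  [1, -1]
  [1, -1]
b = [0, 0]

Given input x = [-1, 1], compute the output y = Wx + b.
y = [-2, -2]

Wx = [1×-1 + -1×1, 1×-1 + -1×1]
   = [-2, -2]
y = Wx + b = [-2 + 0, -2 + 0] = [-2, -2]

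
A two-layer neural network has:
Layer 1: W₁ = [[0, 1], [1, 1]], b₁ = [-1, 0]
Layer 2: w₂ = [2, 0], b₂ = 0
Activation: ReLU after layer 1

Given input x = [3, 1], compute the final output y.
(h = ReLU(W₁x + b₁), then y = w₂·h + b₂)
y = 0

Layer 1 pre-activation: z₁ = [0, 4]
After ReLU: h = [0, 4]
Layer 2 output: y = 2×0 + 0×4 + 0 = 0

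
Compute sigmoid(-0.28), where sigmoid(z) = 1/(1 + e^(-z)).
0.4305

sigmoid(-0.28) = 1/(1 + e^(0.28)) = 1/(1 + 1.323) = 0.4305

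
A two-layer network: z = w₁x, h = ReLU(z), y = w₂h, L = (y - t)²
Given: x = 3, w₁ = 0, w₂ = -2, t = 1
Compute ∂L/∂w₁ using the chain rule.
∂L/∂w₁ = 0

Forward pass:
z = w₁x = 0×3 = 0
h = ReLU(0) = 0
y = w₂h = -2×0 = 0

Backward pass:
∂L/∂y = 2(y - t) = 2(0 - 1) = -2
∂y/∂h = w₂ = -2
∂h/∂z = 0 (ReLU derivative)
∂z/∂w₁ = x = 3

∂L/∂w₁ = -2 × -2 × 0 × 3 = 0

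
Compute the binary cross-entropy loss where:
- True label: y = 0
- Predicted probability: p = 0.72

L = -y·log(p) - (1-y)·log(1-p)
L = 1.273

L = -0·log(0.72) - 1·log(0.28) = -log(0.28) = 1.273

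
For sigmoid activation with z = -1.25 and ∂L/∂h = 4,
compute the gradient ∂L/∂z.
∂L/∂z = 0.6924

σ(-1.25) = 0.2227
σ'(-1.25) = σ(-1.25)(1 - σ(-1.25)) = 0.2227 × 0.7773 = 0.1731
∂L/∂z = ∂L/∂h · σ'(z) = 4 × 0.1731 = 0.6924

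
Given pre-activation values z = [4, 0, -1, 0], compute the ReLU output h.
h = [4, 0, 0, 0]

ReLU applied element-wise: max(0,4)=4, max(0,0)=0, max(0,-1)=0, max(0,0)=0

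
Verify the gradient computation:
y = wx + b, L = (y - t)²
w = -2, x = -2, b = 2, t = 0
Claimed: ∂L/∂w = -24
Correct

y = (-2)(-2) + 2 = 6
∂L/∂y = 2(y - t) = 2(6 - 0) = 12
∂y/∂w = x = -2
∂L/∂w = 12 × -2 = -24

Claimed value: -24
Correct: The correct gradient is -24.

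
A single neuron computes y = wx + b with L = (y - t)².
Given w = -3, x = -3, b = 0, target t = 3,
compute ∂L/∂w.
∂L/∂w = -36

y = wx + b = (-3)(-3) + 0 = 9
∂L/∂y = 2(y - t) = 2(9 - 3) = 12
∂y/∂w = x = -3
∂L/∂w = ∂L/∂y · ∂y/∂w = 12 × -3 = -36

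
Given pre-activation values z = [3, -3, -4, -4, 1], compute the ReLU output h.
h = [3, 0, 0, 0, 1]

ReLU applied element-wise: max(0,3)=3, max(0,-3)=0, max(0,-4)=0, max(0,-4)=0, max(0,1)=1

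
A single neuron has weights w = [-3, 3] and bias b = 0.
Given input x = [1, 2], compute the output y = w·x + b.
y = 3

y = (-3)(1) + (3)(2) + 0 = 3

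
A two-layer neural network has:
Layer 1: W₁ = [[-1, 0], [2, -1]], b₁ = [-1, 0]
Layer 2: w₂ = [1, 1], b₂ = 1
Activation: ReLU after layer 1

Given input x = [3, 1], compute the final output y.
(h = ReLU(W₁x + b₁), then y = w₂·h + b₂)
y = 6

Layer 1 pre-activation: z₁ = [-4, 5]
After ReLU: h = [0, 5]
Layer 2 output: y = 1×0 + 1×5 + 1 = 6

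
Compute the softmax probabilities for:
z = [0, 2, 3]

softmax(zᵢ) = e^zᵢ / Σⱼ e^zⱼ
p = [0.0351, 0.2595, 0.7054]

exp(z) = [1, 7.389, 20.09]
Sum = 28.47
p = [0.0351, 0.2595, 0.7054]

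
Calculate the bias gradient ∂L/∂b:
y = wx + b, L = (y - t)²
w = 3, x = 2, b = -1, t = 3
∂L/∂b = 4

y = wx + b = (3)(2) + -1 = 5
∂L/∂y = 2(y - t) = 2(5 - 3) = 4
∂y/∂b = 1
∂L/∂b = ∂L/∂y · ∂y/∂b = 4 × 1 = 4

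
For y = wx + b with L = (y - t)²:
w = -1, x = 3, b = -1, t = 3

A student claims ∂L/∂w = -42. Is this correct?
Correct

y = (-1)(3) + -1 = -4
∂L/∂y = 2(y - t) = 2(-4 - 3) = -14
∂y/∂w = x = 3
∂L/∂w = -14 × 3 = -42

Claimed value: -42
Correct: The correct gradient is -42.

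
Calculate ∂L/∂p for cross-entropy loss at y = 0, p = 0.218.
∂L/∂p = 1.279

∂L/∂p = -y/p + (1-y)/(1-p) = 0 + 1/0.782 = 1.279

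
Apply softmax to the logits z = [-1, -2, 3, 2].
p = [0.0131, 0.0048, 0.7179, 0.2641]

exp(z) = [0.3679, 0.1353, 20.09, 7.389]
Sum = 27.98
p = [0.0131, 0.0048, 0.7179, 0.2641]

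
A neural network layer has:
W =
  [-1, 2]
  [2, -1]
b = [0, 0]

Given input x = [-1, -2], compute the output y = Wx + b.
y = [-3, 0]

Wx = [-1×-1 + 2×-2, 2×-1 + -1×-2]
   = [-3, 0]
y = Wx + b = [-3 + 0, 0 + 0] = [-3, 0]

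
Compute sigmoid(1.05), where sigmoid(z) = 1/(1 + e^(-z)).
0.7408

sigmoid(1.05) = 1/(1 + e^(-1.05)) = 1/(1 + 0.3499) = 0.7408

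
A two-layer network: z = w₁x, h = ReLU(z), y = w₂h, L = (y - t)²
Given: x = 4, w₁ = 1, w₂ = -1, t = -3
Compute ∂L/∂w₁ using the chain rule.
∂L/∂w₁ = 8

Forward pass:
z = w₁x = 1×4 = 4
h = ReLU(4) = 4
y = w₂h = -1×4 = -4

Backward pass:
∂L/∂y = 2(y - t) = 2(-4 - -3) = -2
∂y/∂h = w₂ = -1
∂h/∂z = 1 (ReLU derivative)
∂z/∂w₁ = x = 4

∂L/∂w₁ = -2 × -1 × 1 × 4 = 8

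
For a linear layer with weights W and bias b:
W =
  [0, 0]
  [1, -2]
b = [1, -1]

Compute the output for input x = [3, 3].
y = [1, -4]

Wx = [0×3 + 0×3, 1×3 + -2×3]
   = [0, -3]
y = Wx + b = [0 + 1, -3 + -1] = [1, -4]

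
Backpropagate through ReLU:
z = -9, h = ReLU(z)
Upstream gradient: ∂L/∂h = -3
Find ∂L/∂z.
∂L/∂z = 0

h = ReLU(-9) = 0
Since z < 0: ∂h/∂z = 0
∂L/∂z = ∂L/∂h · ∂h/∂z = -3 × 0 = 0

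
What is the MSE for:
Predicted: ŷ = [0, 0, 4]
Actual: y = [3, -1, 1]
MSE = 6.333

MSE = (1/3)((0-3)² + (0--1)² + (4-1)²) = (1/3)(9 + 1 + 9) = 6.333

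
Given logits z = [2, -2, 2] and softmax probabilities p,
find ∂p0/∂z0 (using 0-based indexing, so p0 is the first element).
∂p0/∂z0 = 0.25

p = softmax(z) = [0.4955, 0.009075, 0.4955]
p0 = 0.4955

∂p0/∂z0 = p0(1 - p0) = 0.4955 × (1 - 0.4955) = 0.25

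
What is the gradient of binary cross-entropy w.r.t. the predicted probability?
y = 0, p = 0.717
∂L/∂p = 3.534

∂L/∂p = -y/p + (1-y)/(1-p) = 0 + 1/0.283 = 3.534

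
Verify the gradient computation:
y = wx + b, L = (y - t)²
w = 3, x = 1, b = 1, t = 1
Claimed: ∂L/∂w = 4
Incorrect

y = (3)(1) + 1 = 4
∂L/∂y = 2(y - t) = 2(4 - 1) = 6
∂y/∂w = x = 1
∂L/∂w = 6 × 1 = 6

Claimed value: 4
Incorrect: The correct gradient is 6.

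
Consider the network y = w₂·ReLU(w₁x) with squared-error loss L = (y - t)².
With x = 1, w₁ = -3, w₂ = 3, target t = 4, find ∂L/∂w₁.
∂L/∂w₁ = 0

Forward pass:
z = w₁x = -3×1 = -3
h = ReLU(-3) = 0
y = w₂h = 3×0 = 0

Backward pass:
∂L/∂y = 2(y - t) = 2(0 - 4) = -8
∂y/∂h = w₂ = 3
∂h/∂z = 0 (ReLU derivative)
∂z/∂w₁ = x = 1

∂L/∂w₁ = -8 × 3 × 0 × 1 = 0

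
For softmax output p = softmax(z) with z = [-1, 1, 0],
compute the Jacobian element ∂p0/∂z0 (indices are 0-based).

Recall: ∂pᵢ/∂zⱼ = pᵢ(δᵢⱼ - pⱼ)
∂p0/∂z0 = 0.08193

p = softmax(z) = [0.09003, 0.6652, 0.2447]
p0 = 0.09003

∂p0/∂z0 = p0(1 - p0) = 0.09003 × (1 - 0.09003) = 0.08193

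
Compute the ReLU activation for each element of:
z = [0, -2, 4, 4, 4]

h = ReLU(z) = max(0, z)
h = [0, 0, 4, 4, 4]

ReLU applied element-wise: max(0,0)=0, max(0,-2)=0, max(0,4)=4, max(0,4)=4, max(0,4)=4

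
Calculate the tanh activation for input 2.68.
0.9906

tanh(2.68) = (e^(2.68) - e^(-2.68))/(e^(2.68) + e^(-2.68)) = 0.9906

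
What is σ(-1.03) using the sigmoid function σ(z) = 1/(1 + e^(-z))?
0.2631

sigmoid(-1.03) = 1/(1 + e^(1.03)) = 1/(1 + 2.801) = 0.2631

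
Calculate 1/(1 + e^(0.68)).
0.3363

sigmoid(-0.68) = 1/(1 + e^(0.68)) = 1/(1 + 1.974) = 0.3363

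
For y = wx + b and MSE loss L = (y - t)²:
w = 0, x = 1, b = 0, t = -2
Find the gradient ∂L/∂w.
∂L/∂w = 4

y = wx + b = (0)(1) + 0 = 0
∂L/∂y = 2(y - t) = 2(0 - -2) = 4
∂y/∂w = x = 1
∂L/∂w = ∂L/∂y · ∂y/∂w = 4 × 1 = 4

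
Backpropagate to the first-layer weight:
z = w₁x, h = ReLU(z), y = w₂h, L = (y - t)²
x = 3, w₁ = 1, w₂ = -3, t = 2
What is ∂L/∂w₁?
∂L/∂w₁ = 198

Forward pass:
z = w₁x = 1×3 = 3
h = ReLU(3) = 3
y = w₂h = -3×3 = -9

Backward pass:
∂L/∂y = 2(y - t) = 2(-9 - 2) = -22
∂y/∂h = w₂ = -3
∂h/∂z = 1 (ReLU derivative)
∂z/∂w₁ = x = 3

∂L/∂w₁ = -22 × -3 × 1 × 3 = 198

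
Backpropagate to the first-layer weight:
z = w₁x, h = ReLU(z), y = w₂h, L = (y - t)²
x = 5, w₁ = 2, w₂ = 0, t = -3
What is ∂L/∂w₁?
∂L/∂w₁ = 0

Forward pass:
z = w₁x = 2×5 = 10
h = ReLU(10) = 10
y = w₂h = 0×10 = 0

Backward pass:
∂L/∂y = 2(y - t) = 2(0 - -3) = 6
∂y/∂h = w₂ = 0
∂h/∂z = 1 (ReLU derivative)
∂z/∂w₁ = x = 5

∂L/∂w₁ = 6 × 0 × 1 × 5 = 0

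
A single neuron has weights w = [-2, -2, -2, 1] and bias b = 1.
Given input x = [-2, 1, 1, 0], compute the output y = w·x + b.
y = 1

y = (-2)(-2) + (-2)(1) + (-2)(1) + (1)(0) + 1 = 1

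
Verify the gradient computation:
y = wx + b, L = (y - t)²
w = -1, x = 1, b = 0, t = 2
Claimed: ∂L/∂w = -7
Incorrect

y = (-1)(1) + 0 = -1
∂L/∂y = 2(y - t) = 2(-1 - 2) = -6
∂y/∂w = x = 1
∂L/∂w = -6 × 1 = -6

Claimed value: -7
Incorrect: The correct gradient is -6.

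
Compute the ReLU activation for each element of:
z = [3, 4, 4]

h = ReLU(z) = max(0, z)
h = [3, 4, 4]

ReLU applied element-wise: max(0,3)=3, max(0,4)=4, max(0,4)=4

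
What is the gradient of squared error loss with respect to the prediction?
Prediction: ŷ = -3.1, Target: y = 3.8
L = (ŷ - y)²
∂L/∂ŷ = -13.8

∂L/∂ŷ = 2(ŷ - y) = 2(-3.1 - 3.8) = 2(-6.9) = -13.8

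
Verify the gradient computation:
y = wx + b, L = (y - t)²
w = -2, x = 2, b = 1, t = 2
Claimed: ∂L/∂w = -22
Incorrect

y = (-2)(2) + 1 = -3
∂L/∂y = 2(y - t) = 2(-3 - 2) = -10
∂y/∂w = x = 2
∂L/∂w = -10 × 2 = -20

Claimed value: -22
Incorrect: The correct gradient is -20.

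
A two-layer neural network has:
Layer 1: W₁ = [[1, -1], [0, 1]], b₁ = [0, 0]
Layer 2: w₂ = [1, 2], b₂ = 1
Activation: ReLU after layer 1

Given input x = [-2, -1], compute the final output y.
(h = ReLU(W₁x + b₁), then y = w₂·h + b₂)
y = 1

Layer 1 pre-activation: z₁ = [-1, -1]
After ReLU: h = [0, 0]
Layer 2 output: y = 1×0 + 2×0 + 1 = 1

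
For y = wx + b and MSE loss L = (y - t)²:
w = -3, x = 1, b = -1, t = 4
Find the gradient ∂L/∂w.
∂L/∂w = -16

y = wx + b = (-3)(1) + -1 = -4
∂L/∂y = 2(y - t) = 2(-4 - 4) = -16
∂y/∂w = x = 1
∂L/∂w = ∂L/∂y · ∂y/∂w = -16 × 1 = -16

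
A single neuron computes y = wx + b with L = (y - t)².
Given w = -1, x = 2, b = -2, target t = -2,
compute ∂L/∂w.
∂L/∂w = -8

y = wx + b = (-1)(2) + -2 = -4
∂L/∂y = 2(y - t) = 2(-4 - -2) = -4
∂y/∂w = x = 2
∂L/∂w = ∂L/∂y · ∂y/∂w = -4 × 2 = -8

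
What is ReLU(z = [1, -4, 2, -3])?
h = [1, 0, 2, 0]

ReLU applied element-wise: max(0,1)=1, max(0,-4)=0, max(0,2)=2, max(0,-3)=0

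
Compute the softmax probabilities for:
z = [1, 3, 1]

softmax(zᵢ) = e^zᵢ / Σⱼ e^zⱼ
p = [0.1065, 0.787, 0.1065]

exp(z) = [2.718, 20.09, 2.718]
Sum = 25.52
p = [0.1065, 0.787, 0.1065]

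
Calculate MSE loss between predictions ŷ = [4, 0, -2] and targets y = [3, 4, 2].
MSE = 11

MSE = (1/3)((4-3)² + (0-4)² + (-2-2)²) = (1/3)(1 + 16 + 16) = 11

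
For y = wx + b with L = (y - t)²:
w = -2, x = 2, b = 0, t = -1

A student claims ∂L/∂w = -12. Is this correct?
Correct

y = (-2)(2) + 0 = -4
∂L/∂y = 2(y - t) = 2(-4 - -1) = -6
∂y/∂w = x = 2
∂L/∂w = -6 × 2 = -12

Claimed value: -12
Correct: The correct gradient is -12.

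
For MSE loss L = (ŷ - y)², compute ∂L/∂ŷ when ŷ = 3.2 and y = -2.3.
∂L/∂ŷ = 11.0

∂L/∂ŷ = 2(ŷ - y) = 2(3.2 - -2.3) = 2(5.5) = 11.0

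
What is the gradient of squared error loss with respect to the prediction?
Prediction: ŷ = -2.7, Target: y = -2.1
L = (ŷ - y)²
∂L/∂ŷ = -1.2

∂L/∂ŷ = 2(ŷ - y) = 2(-2.7 - -2.1) = 2(-0.6) = -1.2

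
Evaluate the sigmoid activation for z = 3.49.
0.9704

sigmoid(3.49) = 1/(1 + e^(-3.49)) = 1/(1 + 0.0305) = 0.9704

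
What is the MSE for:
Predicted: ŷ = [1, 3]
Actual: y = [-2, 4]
MSE = 5

MSE = (1/2)((1--2)² + (3-4)²) = (1/2)(9 + 1) = 5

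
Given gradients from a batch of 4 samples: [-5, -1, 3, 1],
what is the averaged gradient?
Average gradient = -0.5

Average = (1/4)(-5 + -1 + 3 + 1) = -2/4 = -0.5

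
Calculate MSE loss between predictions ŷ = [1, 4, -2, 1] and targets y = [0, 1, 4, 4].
MSE = 13.75

MSE = (1/4)((1-0)² + (4-1)² + (-2-4)² + (1-4)²) = (1/4)(1 + 9 + 36 + 9) = 13.75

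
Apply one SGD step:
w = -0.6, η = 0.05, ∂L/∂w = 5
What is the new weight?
w_new = -0.85

w_new = w - η·∂L/∂w = -0.6 - 0.05×(5) = -0.6 - (0.25) = -0.85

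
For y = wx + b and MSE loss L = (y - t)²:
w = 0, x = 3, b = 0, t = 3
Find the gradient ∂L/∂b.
∂L/∂b = -6

y = wx + b = (0)(3) + 0 = 0
∂L/∂y = 2(y - t) = 2(0 - 3) = -6
∂y/∂b = 1
∂L/∂b = ∂L/∂y · ∂y/∂b = -6 × 1 = -6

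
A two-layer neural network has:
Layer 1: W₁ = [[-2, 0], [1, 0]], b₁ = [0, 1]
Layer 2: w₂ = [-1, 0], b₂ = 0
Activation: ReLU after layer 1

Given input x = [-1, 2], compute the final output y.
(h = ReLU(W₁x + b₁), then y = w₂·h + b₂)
y = -2

Layer 1 pre-activation: z₁ = [2, 0]
After ReLU: h = [2, 0]
Layer 2 output: y = -1×2 + 0×0 + 0 = -2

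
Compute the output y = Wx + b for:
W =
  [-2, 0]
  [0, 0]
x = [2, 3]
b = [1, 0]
y = [-3, 0]

Wx = [-2×2 + 0×3, 0×2 + 0×3]
   = [-4, 0]
y = Wx + b = [-4 + 1, 0 + 0] = [-3, 0]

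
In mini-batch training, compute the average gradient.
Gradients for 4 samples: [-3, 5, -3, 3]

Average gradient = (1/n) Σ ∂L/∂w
Average gradient = 0.5

Average = (1/4)(-3 + 5 + -3 + 3) = 2/4 = 0.5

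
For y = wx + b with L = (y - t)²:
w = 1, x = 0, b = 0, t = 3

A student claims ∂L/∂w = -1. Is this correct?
Incorrect

y = (1)(0) + 0 = 0
∂L/∂y = 2(y - t) = 2(0 - 3) = -6
∂y/∂w = x = 0
∂L/∂w = -6 × 0 = 0

Claimed value: -1
Incorrect: The correct gradient is 0.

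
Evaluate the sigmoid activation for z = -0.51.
0.3752

sigmoid(-0.51) = 1/(1 + e^(0.51)) = 1/(1 + 1.665) = 0.3752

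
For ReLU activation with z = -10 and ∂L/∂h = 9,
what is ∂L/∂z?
∂L/∂z = 0

h = ReLU(-10) = 0
Since z < 0: ∂h/∂z = 0
∂L/∂z = ∂L/∂h · ∂h/∂z = 9 × 0 = 0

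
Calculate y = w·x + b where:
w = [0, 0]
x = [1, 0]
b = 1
y = 1

y = (0)(1) + (0)(0) + 1 = 1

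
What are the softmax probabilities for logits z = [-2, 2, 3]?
p = [0.0049, 0.2676, 0.7275]

exp(z) = [0.1353, 7.389, 20.09]
Sum = 27.61
p = [0.0049, 0.2676, 0.7275]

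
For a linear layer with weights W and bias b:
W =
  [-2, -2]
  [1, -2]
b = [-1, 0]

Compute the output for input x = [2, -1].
y = [-3, 4]

Wx = [-2×2 + -2×-1, 1×2 + -2×-1]
   = [-2, 4]
y = Wx + b = [-2 + -1, 4 + 0] = [-3, 4]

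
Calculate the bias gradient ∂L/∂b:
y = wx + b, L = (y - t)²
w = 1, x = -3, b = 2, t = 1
∂L/∂b = -4

y = wx + b = (1)(-3) + 2 = -1
∂L/∂y = 2(y - t) = 2(-1 - 1) = -4
∂y/∂b = 1
∂L/∂b = ∂L/∂y · ∂y/∂b = -4 × 1 = -4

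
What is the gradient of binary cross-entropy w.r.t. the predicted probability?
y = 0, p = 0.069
∂L/∂p = 1.074

∂L/∂p = -y/p + (1-y)/(1-p) = 0 + 1/0.931 = 1.074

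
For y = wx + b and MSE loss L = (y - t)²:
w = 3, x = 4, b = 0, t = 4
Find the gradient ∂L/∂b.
∂L/∂b = 16

y = wx + b = (3)(4) + 0 = 12
∂L/∂y = 2(y - t) = 2(12 - 4) = 16
∂y/∂b = 1
∂L/∂b = ∂L/∂y · ∂y/∂b = 16 × 1 = 16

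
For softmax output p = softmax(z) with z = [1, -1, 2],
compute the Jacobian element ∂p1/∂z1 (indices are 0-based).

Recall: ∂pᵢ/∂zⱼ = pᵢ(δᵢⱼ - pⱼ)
∂p1/∂z1 = 0.03389

p = softmax(z) = [0.2595, 0.03512, 0.7054]
p1 = 0.03512

∂p1/∂z1 = p1(1 - p1) = 0.03512 × (1 - 0.03512) = 0.03389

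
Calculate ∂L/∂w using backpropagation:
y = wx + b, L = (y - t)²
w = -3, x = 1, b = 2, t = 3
∂L/∂w = -8

y = wx + b = (-3)(1) + 2 = -1
∂L/∂y = 2(y - t) = 2(-1 - 3) = -8
∂y/∂w = x = 1
∂L/∂w = ∂L/∂y · ∂y/∂w = -8 × 1 = -8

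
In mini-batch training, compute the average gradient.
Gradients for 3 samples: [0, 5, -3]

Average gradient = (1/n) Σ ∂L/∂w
Average gradient = 0.6667

Average = (1/3)(0 + 5 + -3) = 2/3 = 0.6667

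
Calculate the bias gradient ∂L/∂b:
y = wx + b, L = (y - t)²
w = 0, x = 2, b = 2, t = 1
∂L/∂b = 2

y = wx + b = (0)(2) + 2 = 2
∂L/∂y = 2(y - t) = 2(2 - 1) = 2
∂y/∂b = 1
∂L/∂b = ∂L/∂y · ∂y/∂b = 2 × 1 = 2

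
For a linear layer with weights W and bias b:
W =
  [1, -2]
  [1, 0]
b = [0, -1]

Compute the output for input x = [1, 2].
y = [-3, 0]

Wx = [1×1 + -2×2, 1×1 + 0×2]
   = [-3, 1]
y = Wx + b = [-3 + 0, 1 + -1] = [-3, 0]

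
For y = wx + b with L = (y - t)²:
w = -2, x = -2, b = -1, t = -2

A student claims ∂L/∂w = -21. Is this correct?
Incorrect

y = (-2)(-2) + -1 = 3
∂L/∂y = 2(y - t) = 2(3 - -2) = 10
∂y/∂w = x = -2
∂L/∂w = 10 × -2 = -20

Claimed value: -21
Incorrect: The correct gradient is -20.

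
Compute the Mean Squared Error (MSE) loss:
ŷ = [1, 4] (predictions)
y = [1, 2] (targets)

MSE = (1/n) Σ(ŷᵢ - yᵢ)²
MSE = 2

MSE = (1/2)((1-1)² + (4-2)²) = (1/2)(0 + 4) = 2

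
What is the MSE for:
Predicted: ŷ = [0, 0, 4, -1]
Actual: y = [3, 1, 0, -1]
MSE = 6.5

MSE = (1/4)((0-3)² + (0-1)² + (4-0)² + (-1--1)²) = (1/4)(9 + 1 + 16 + 0) = 6.5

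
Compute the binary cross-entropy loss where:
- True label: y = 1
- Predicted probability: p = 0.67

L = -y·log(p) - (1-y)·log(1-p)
L = 0.4005

L = -1·log(0.67) - 0·log(0.33) = -log(0.67) = 0.4005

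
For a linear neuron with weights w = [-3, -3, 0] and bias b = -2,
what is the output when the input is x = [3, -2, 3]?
y = -5

y = (-3)(3) + (-3)(-2) + (0)(3) + -2 = -5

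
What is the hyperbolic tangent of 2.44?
0.9849

tanh(2.44) = (e^(2.44) - e^(-2.44))/(e^(2.44) + e^(-2.44)) = 0.9849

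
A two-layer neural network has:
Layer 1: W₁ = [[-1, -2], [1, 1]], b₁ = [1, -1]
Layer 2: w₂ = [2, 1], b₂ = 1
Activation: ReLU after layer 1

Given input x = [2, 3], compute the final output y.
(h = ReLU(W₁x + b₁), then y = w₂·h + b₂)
y = 5

Layer 1 pre-activation: z₁ = [-7, 4]
After ReLU: h = [0, 4]
Layer 2 output: y = 2×0 + 1×4 + 1 = 5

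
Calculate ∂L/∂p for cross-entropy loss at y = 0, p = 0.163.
∂L/∂p = 1.195

∂L/∂p = -y/p + (1-y)/(1-p) = 0 + 1/0.837 = 1.195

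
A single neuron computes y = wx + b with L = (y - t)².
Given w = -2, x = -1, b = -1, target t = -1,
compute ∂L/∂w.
∂L/∂w = -4

y = wx + b = (-2)(-1) + -1 = 1
∂L/∂y = 2(y - t) = 2(1 - -1) = 4
∂y/∂w = x = -1
∂L/∂w = ∂L/∂y · ∂y/∂w = 4 × -1 = -4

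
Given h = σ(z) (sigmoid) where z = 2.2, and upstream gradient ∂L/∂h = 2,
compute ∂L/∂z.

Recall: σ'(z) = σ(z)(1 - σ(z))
∂L/∂z = 0.1796

σ(2.2) = 0.9002
σ'(2.2) = σ(2.2)(1 - σ(2.2)) = 0.9002 × 0.09975 = 0.0898
∂L/∂z = ∂L/∂h · σ'(z) = 2 × 0.0898 = 0.1796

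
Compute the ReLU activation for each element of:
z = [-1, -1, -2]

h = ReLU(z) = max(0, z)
h = [0, 0, 0]

ReLU applied element-wise: max(0,-1)=0, max(0,-1)=0, max(0,-2)=0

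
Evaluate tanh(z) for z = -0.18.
-0.1781

tanh(-0.18) = (e^(-0.18) - e^(0.18))/(e^(-0.18) + e^(0.18)) = -0.1781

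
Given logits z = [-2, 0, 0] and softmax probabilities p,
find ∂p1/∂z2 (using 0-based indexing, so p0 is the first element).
∂p1/∂z2 = -0.2193

p = softmax(z) = [0.06338, 0.4683, 0.4683]
p1 = 0.4683, p2 = 0.4683

∂p1/∂z2 = -p1 × p2 = -0.4683 × 0.4683 = -0.2193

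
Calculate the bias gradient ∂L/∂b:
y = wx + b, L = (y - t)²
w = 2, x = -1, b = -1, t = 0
∂L/∂b = -6

y = wx + b = (2)(-1) + -1 = -3
∂L/∂y = 2(y - t) = 2(-3 - 0) = -6
∂y/∂b = 1
∂L/∂b = ∂L/∂y · ∂y/∂b = -6 × 1 = -6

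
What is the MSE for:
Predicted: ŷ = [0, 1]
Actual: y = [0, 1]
MSE = 0

MSE = (1/2)((0-0)² + (1-1)²) = (1/2)(0 + 0) = 0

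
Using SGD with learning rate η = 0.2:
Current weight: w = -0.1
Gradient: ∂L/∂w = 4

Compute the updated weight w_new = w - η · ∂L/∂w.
w_new = -0.9

w_new = w - η·∂L/∂w = -0.1 - 0.2×(4) = -0.1 - (0.8) = -0.9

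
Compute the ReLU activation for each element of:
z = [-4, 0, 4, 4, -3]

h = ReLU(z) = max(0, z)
h = [0, 0, 4, 4, 0]

ReLU applied element-wise: max(0,-4)=0, max(0,0)=0, max(0,4)=4, max(0,4)=4, max(0,-3)=0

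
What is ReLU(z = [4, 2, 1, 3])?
h = [4, 2, 1, 3]

ReLU applied element-wise: max(0,4)=4, max(0,2)=2, max(0,1)=1, max(0,3)=3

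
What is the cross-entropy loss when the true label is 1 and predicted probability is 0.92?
L = 0.08338

L = -1·log(0.92) - 0·log(0.08) = -log(0.92) = 0.08338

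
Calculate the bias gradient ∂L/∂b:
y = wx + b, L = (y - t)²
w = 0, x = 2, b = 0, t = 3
∂L/∂b = -6

y = wx + b = (0)(2) + 0 = 0
∂L/∂y = 2(y - t) = 2(0 - 3) = -6
∂y/∂b = 1
∂L/∂b = ∂L/∂y · ∂y/∂b = -6 × 1 = -6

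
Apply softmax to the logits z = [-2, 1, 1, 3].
p = [0.0053, 0.1059, 0.1059, 0.7828]

exp(z) = [0.1353, 2.718, 2.718, 20.09]
Sum = 25.66
p = [0.0053, 0.1059, 0.1059, 0.7828]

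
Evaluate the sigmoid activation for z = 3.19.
0.9605

sigmoid(3.19) = 1/(1 + e^(-3.19)) = 1/(1 + 0.04117) = 0.9605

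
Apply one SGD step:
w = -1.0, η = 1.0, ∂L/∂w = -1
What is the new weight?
w_new = 0

w_new = w - η·∂L/∂w = -1.0 - 1.0×(-1) = -1.0 - (-1) = 0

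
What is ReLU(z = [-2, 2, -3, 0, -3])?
h = [0, 2, 0, 0, 0]

ReLU applied element-wise: max(0,-2)=0, max(0,2)=2, max(0,-3)=0, max(0,0)=0, max(0,-3)=0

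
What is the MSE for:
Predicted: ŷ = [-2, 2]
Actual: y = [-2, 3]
MSE = 0.5

MSE = (1/2)((-2--2)² + (2-3)²) = (1/2)(0 + 1) = 0.5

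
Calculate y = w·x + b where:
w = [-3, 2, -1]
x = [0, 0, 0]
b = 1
y = 1

y = (-3)(0) + (2)(0) + (-1)(0) + 1 = 1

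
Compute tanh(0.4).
0.3799

tanh(0.4) = (e^(0.4) - e^(-0.4))/(e^(0.4) + e^(-0.4)) = 0.3799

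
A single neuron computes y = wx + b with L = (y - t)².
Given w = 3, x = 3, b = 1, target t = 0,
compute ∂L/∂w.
∂L/∂w = 60

y = wx + b = (3)(3) + 1 = 10
∂L/∂y = 2(y - t) = 2(10 - 0) = 20
∂y/∂w = x = 3
∂L/∂w = ∂L/∂y · ∂y/∂w = 20 × 3 = 60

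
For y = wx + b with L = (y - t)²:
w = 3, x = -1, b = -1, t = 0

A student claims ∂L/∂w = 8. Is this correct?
Correct

y = (3)(-1) + -1 = -4
∂L/∂y = 2(y - t) = 2(-4 - 0) = -8
∂y/∂w = x = -1
∂L/∂w = -8 × -1 = 8

Claimed value: 8
Correct: The correct gradient is 8.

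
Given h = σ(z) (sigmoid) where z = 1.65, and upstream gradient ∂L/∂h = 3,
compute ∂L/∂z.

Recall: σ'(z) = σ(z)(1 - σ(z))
∂L/∂z = 0.4055

σ(1.65) = 0.8389
σ'(1.65) = σ(1.65)(1 - σ(1.65)) = 0.8389 × 0.1611 = 0.1352
∂L/∂z = ∂L/∂h · σ'(z) = 3 × 0.1352 = 0.4055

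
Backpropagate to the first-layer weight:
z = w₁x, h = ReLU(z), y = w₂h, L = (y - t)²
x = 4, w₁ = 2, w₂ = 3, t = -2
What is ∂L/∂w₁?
∂L/∂w₁ = 624

Forward pass:
z = w₁x = 2×4 = 8
h = ReLU(8) = 8
y = w₂h = 3×8 = 24

Backward pass:
∂L/∂y = 2(y - t) = 2(24 - -2) = 52
∂y/∂h = w₂ = 3
∂h/∂z = 1 (ReLU derivative)
∂z/∂w₁ = x = 4

∂L/∂w₁ = 52 × 3 × 1 × 4 = 624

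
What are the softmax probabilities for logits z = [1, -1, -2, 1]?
p = [0.4576, 0.0619, 0.0228, 0.4576]

exp(z) = [2.718, 0.3679, 0.1353, 2.718]
Sum = 5.94
p = [0.4576, 0.0619, 0.0228, 0.4576]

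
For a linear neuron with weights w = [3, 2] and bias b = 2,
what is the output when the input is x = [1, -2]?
y = 1

y = (3)(1) + (2)(-2) + 2 = 1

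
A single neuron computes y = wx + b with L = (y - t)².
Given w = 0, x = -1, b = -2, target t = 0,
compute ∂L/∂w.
∂L/∂w = 4

y = wx + b = (0)(-1) + -2 = -2
∂L/∂y = 2(y - t) = 2(-2 - 0) = -4
∂y/∂w = x = -1
∂L/∂w = ∂L/∂y · ∂y/∂w = -4 × -1 = 4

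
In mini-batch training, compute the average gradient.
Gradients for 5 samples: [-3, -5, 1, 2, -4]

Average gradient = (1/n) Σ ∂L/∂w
Average gradient = -1.8

Average = (1/5)(-3 + -5 + 1 + 2 + -4) = -9/5 = -1.8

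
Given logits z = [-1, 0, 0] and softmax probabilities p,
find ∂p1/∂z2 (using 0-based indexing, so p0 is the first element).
∂p1/∂z2 = -0.1784

p = softmax(z) = [0.1554, 0.4223, 0.4223]
p1 = 0.4223, p2 = 0.4223

∂p1/∂z2 = -p1 × p2 = -0.4223 × 0.4223 = -0.1784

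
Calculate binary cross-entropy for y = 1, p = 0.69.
L = 0.3711

L = -1·log(0.69) - 0·log(0.31) = -log(0.69) = 0.3711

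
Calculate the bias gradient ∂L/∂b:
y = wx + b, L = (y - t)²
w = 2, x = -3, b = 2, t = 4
∂L/∂b = -16

y = wx + b = (2)(-3) + 2 = -4
∂L/∂y = 2(y - t) = 2(-4 - 4) = -16
∂y/∂b = 1
∂L/∂b = ∂L/∂y · ∂y/∂b = -16 × 1 = -16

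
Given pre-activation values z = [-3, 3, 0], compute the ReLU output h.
h = [0, 3, 0]

ReLU applied element-wise: max(0,-3)=0, max(0,3)=3, max(0,0)=0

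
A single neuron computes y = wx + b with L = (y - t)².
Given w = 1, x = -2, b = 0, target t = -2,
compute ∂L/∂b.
∂L/∂b = 0

y = wx + b = (1)(-2) + 0 = -2
∂L/∂y = 2(y - t) = 2(-2 - -2) = 0
∂y/∂b = 1
∂L/∂b = ∂L/∂y · ∂y/∂b = 0 × 1 = 0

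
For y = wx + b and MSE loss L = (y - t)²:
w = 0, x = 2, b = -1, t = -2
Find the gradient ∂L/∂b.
∂L/∂b = 2

y = wx + b = (0)(2) + -1 = -1
∂L/∂y = 2(y - t) = 2(-1 - -2) = 2
∂y/∂b = 1
∂L/∂b = ∂L/∂y · ∂y/∂b = 2 × 1 = 2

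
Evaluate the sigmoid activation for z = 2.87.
0.9463

sigmoid(2.87) = 1/(1 + e^(-2.87)) = 1/(1 + 0.0567) = 0.9463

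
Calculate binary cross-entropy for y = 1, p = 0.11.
L = 2.207

L = -1·log(0.11) - 0·log(0.89) = -log(0.11) = 2.207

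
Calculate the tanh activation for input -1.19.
-0.8306

tanh(-1.19) = (e^(-1.19) - e^(1.19))/(e^(-1.19) + e^(1.19)) = -0.8306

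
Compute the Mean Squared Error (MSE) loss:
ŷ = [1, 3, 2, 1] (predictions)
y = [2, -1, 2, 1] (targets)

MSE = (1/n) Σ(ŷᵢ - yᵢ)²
MSE = 4.25

MSE = (1/4)((1-2)² + (3--1)² + (2-2)² + (1-1)²) = (1/4)(1 + 16 + 0 + 0) = 4.25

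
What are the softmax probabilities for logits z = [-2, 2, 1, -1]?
p = [0.0128, 0.6964, 0.2562, 0.0347]

exp(z) = [0.1353, 7.389, 2.718, 0.3679]
Sum = 10.61
p = [0.0128, 0.6964, 0.2562, 0.0347]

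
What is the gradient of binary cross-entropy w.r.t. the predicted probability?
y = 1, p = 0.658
∂L/∂p = -1.52

∂L/∂p = -y/p + (1-y)/(1-p) = -1/0.658 + 0 = -1.52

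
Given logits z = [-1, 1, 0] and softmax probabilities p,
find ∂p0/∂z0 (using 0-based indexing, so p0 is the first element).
∂p0/∂z0 = 0.08193

p = softmax(z) = [0.09003, 0.6652, 0.2447]
p0 = 0.09003

∂p0/∂z0 = p0(1 - p0) = 0.09003 × (1 - 0.09003) = 0.08193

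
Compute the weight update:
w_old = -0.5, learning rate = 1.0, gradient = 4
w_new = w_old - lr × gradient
w_new = -4.5

w_new = w - η·∂L/∂w = -0.5 - 1.0×(4) = -0.5 - (4) = -4.5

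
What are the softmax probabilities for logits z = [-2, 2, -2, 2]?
p = [0.009, 0.491, 0.009, 0.491]

exp(z) = [0.1353, 7.389, 0.1353, 7.389]
Sum = 15.05
p = [0.009, 0.491, 0.009, 0.491]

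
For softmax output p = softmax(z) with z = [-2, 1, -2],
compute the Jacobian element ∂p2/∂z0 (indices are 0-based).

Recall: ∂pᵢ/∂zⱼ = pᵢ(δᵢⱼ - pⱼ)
∂p2/∂z0 = -0.00205

p = softmax(z) = [0.04528, 0.9094, 0.04528]
p2 = 0.04528, p0 = 0.04528

∂p2/∂z0 = -p2 × p0 = -0.04528 × 0.04528 = -0.00205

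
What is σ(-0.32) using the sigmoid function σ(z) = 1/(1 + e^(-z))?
0.4207

sigmoid(-0.32) = 1/(1 + e^(0.32)) = 1/(1 + 1.377) = 0.4207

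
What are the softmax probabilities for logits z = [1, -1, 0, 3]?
p = [0.1125, 0.0152, 0.0414, 0.831]

exp(z) = [2.718, 0.3679, 1, 20.09]
Sum = 24.17
p = [0.1125, 0.0152, 0.0414, 0.831]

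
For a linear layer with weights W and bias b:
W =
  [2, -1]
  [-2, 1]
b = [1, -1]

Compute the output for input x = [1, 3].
y = [0, 0]

Wx = [2×1 + -1×3, -2×1 + 1×3]
   = [-1, 1]
y = Wx + b = [-1 + 1, 1 + -1] = [0, 0]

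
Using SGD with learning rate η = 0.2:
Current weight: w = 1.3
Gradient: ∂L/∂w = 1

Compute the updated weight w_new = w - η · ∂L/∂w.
w_new = 1.1

w_new = w - η·∂L/∂w = 1.3 - 0.2×(1) = 1.3 - (0.2) = 1.1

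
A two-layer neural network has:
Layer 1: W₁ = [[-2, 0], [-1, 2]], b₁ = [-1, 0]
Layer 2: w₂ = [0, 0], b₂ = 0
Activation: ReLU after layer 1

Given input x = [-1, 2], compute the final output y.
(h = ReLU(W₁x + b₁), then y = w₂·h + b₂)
y = 0

Layer 1 pre-activation: z₁ = [1, 5]
After ReLU: h = [1, 5]
Layer 2 output: y = 0×1 + 0×5 + 0 = 0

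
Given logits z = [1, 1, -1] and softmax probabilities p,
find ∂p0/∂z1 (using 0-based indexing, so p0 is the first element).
∂p0/∂z1 = -0.2193

p = softmax(z) = [0.4683, 0.4683, 0.06338]
p0 = 0.4683, p1 = 0.4683

∂p0/∂z1 = -p0 × p1 = -0.4683 × 0.4683 = -0.2193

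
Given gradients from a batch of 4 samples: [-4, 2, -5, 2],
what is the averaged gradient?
Average gradient = -1.25

Average = (1/4)(-4 + 2 + -5 + 2) = -5/4 = -1.25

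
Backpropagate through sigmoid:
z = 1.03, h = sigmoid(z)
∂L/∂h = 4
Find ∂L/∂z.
∂L/∂z = 0.7755

σ(1.03) = 0.7369
σ'(1.03) = σ(1.03)(1 - σ(1.03)) = 0.7369 × 0.2631 = 0.1939
∂L/∂z = ∂L/∂h · σ'(z) = 4 × 0.1939 = 0.7755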